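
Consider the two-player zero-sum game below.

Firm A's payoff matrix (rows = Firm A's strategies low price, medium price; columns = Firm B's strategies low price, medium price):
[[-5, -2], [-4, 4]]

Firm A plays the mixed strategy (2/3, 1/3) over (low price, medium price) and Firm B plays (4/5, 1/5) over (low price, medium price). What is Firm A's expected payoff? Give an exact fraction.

Against (4/5, 1/5), each row's expected payoff is low price: -22/5; medium price: -12/5.
Taking the (2/3, 1/3)-weighted average: (2/3)·(-22/5) + (1/3)·(-12/5) = -56/15.

-56/15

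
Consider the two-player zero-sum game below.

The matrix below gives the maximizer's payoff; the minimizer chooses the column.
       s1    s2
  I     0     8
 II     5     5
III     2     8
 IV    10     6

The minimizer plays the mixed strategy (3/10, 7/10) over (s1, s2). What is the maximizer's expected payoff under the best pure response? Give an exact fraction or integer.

36/5

I: (0)·(3/10) + (8)·(7/10) = 28/5.
II: (5)·(3/10) + (5)·(7/10) = 5.
III: (2)·(3/10) + (8)·(7/10) = 31/5.
IV: (10)·(3/10) + (6)·(7/10) = 36/5.
The best pure response is IV with expected payoff 36/5.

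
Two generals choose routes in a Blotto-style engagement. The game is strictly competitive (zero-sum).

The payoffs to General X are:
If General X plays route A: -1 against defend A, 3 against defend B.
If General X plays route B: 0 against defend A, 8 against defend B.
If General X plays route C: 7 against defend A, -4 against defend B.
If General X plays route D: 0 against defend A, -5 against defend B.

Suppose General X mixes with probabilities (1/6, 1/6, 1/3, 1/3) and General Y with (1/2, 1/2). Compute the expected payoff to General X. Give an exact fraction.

Against (1/2, 1/2), each row's expected payoff is route A: 1; route B: 4; route C: 3/2; route D: -5/2.
Taking the (1/6, 1/6, 1/3, 1/3)-weighted average: (1/6)·(1) + (1/6)·(4) + (1/3)·(3/2) + (1/3)·(-5/2) = 1/2.

1/2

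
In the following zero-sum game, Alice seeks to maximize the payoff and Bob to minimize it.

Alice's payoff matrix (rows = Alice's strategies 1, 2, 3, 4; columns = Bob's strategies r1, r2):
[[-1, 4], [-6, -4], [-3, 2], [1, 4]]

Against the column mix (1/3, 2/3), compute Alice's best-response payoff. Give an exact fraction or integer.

3

1: (-1)·(1/3) + (4)·(2/3) = 7/3.
2: (-6)·(1/3) + (-4)·(2/3) = -14/3.
3: (-3)·(1/3) + (2)·(2/3) = 1/3.
4: (1)·(1/3) + (4)·(2/3) = 3.
The best pure response is 4 with expected payoff 3.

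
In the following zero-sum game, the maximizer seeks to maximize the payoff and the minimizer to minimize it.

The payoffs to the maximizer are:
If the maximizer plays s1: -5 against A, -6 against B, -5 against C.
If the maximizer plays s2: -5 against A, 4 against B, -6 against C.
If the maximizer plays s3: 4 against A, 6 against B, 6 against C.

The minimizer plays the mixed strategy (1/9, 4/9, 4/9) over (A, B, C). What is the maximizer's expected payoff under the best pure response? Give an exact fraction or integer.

52/9

s1: (-5)·(1/9) + (-6)·(4/9) + (-5)·(4/9) = -49/9.
s2: (-5)·(1/9) + (4)·(4/9) + (-6)·(4/9) = -13/9.
s3: (4)·(1/9) + (6)·(4/9) + (6)·(4/9) = 52/9.
The best pure response is s3 with expected payoff 52/9.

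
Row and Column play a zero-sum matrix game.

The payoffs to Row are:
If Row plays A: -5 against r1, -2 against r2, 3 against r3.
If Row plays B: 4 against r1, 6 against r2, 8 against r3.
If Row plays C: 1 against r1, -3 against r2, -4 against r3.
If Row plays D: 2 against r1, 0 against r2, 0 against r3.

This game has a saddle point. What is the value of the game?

Row minima: -5, 4, -4, 0 → Row's maximin is 4.
Column maxima: 4, 6, 8 → Column's minimax is 4.
They coincide at (B, r1), so the value is 4.

4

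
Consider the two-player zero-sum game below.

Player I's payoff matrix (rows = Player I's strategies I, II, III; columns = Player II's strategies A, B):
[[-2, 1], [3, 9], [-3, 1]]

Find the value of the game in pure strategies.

Row minima: -2, 3, -3 → Player I's maximin is 3.
Column maxima: 3, 9 → Player II's minimax is 3.
They coincide at (II, A), so the value is 3.

3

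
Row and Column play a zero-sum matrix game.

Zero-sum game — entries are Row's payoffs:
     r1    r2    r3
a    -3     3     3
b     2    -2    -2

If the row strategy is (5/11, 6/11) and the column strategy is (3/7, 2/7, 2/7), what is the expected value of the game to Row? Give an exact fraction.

3/77

Against (3/7, 2/7, 2/7), each row's expected payoff is a: 3/7; b: -2/7.
Taking the (5/11, 6/11)-weighted average: (5/11)·(3/7) + (6/11)·(-2/7) = 3/77.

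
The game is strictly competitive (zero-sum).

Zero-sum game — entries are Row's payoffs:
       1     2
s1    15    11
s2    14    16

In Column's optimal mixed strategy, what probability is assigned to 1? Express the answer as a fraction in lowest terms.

5/6

Row minima are 11 and 14, so Row's maximin is 14; column maxima are 15 and 16, so Column's minimax is 15. These differ, so the equilibrium is in mixed strategies.
Let Column play 1 with probability q. Row is indifferent when 15q + 11(1−q) = 14q + 16(1−q), giving q = 5/6.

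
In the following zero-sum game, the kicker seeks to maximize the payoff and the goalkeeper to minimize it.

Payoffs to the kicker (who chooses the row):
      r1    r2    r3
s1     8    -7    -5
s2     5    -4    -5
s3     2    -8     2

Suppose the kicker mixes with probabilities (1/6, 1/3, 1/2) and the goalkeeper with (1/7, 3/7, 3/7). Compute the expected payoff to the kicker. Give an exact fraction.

-20/7

Against (1/7, 3/7, 3/7), each row's expected payoff is s1: -4; s2: -22/7; s3: -16/7.
Taking the (1/6, 1/3, 1/2)-weighted average: (1/6)·(-4) + (1/3)·(-22/7) + (1/2)·(-16/7) = -20/7.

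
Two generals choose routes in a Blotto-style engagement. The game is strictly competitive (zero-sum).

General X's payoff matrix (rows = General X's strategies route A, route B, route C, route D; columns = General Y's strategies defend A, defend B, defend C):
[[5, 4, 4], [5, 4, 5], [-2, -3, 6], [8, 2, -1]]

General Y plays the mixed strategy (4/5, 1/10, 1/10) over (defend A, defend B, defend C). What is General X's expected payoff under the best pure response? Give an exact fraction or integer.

13/2

route A: (5)·(4/5) + (4)·(1/10) + (4)·(1/10) = 24/5.
route B: (5)·(4/5) + (4)·(1/10) + (5)·(1/10) = 49/10.
route C: (-2)·(4/5) + (-3)·(1/10) + (6)·(1/10) = -13/10.
route D: (8)·(4/5) + (2)·(1/10) + (-1)·(1/10) = 13/2.
The best pure response is route D with expected payoff 13/2.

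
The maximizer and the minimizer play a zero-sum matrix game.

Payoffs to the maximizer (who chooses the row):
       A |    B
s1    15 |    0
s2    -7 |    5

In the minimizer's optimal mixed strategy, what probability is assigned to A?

5/27

Row minima are 0 and -7, so the maximizer's maximin is 0; column maxima are 15 and 5, so the minimizer's minimax is 5. These differ, so the equilibrium is in mixed strategies.
Let the minimizer play A with probability q. The maximizer is indifferent when 15q = −7q + 5(1−q), giving q = 5/27.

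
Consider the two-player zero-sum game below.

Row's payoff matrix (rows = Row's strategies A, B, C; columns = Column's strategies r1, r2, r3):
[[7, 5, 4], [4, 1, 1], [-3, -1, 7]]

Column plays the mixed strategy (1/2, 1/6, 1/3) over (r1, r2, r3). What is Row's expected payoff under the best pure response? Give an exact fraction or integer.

A: (7)·(1/2) + (5)·(1/6) + (4)·(1/3) = 17/3.
B: (4)·(1/2) + (1)·(1/6) + (1)·(1/3) = 5/2.
C: (-3)·(1/2) + (-1)·(1/6) + (7)·(1/3) = 2/3.
The best pure response is A with expected payoff 17/3.

17/3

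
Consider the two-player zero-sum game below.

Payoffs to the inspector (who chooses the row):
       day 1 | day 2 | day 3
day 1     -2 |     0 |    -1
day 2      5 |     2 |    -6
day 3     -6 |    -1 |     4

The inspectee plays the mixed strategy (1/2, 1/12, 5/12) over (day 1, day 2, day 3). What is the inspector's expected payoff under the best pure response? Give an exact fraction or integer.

1/6

day 1: (-2)·(1/2) + (0)·(1/12) + (-1)·(5/12) = -17/12.
day 2: (5)·(1/2) + (2)·(1/12) + (-6)·(5/12) = 1/6.
day 3: (-6)·(1/2) + (-1)·(1/12) + (4)·(5/12) = -17/12.
The best pure response is day 2 with expected payoff 1/6.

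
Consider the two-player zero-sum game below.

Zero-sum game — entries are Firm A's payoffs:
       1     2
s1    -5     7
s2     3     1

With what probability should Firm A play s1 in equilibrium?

Row minima are -5 and 1, so Firm A's maximin is 1; column maxima are 3 and 7, so Firm B's minimax is 3. These differ, so the equilibrium is in mixed strategies.
Let Firm A play s1 with probability p. Firm B is indifferent when −5p + 3(1−p) = 7p + (1−p), giving p = 1/7.

1/7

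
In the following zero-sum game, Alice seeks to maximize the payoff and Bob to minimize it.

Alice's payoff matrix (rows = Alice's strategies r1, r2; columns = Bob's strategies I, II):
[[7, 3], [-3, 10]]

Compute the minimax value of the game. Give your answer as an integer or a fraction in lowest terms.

Row minima are 3 and -3, so Alice's maximin is 3; column maxima are 7 and 10, so Bob's minimax is 7. These differ, so the equilibrium is in mixed strategies.
Let Alice play r1 with probability p. Bob is indifferent when 7p − 3(1−p) = 3p + 10(1−p), giving p = 13/17.
Let Bob play I with probability q. Alice is indifferent when 7q + 3(1−q) = −3q + 10(1−q), giving q = 7/17.
The value is 7·(7/17) + (3)·(10/17) = 79/17.

79/17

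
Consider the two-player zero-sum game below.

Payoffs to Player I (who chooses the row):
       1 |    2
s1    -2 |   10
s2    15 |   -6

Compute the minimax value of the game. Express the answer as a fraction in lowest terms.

Row minima are -2 and -6, so Player I's maximin is -2; column maxima are 15 and 10, so Player II's minimax is 10. These differ, so the equilibrium is in mixed strategies.
Let Player I play s1 with probability p. Player II is indifferent when −2p + 15(1−p) = 10p − 6(1−p), giving p = 7/11.
Let Player II play 1 with probability q. Player I is indifferent when −2q + 10(1−q) = 15q − 6(1−q), giving q = 16/33.
The value is -2·(16/33) + (10)·(17/33) = 46/11.

46/11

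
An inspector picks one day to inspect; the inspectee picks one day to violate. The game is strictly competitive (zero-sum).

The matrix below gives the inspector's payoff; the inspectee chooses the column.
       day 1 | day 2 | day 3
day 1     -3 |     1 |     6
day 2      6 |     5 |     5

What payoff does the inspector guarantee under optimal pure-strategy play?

Row minima: -3, 5 → the inspector's maximin is 5.
Column maxima: 6, 5, 6 → the inspectee's minimax is 5.
They coincide at (day 2, day 2), so the value is 5.

5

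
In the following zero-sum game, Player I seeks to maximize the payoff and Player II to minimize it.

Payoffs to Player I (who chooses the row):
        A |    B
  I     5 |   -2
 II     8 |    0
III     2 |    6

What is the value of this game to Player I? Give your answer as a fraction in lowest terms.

Row I is strictly dominated by row II, so Player I never plays it.
The remaining 2×2 game on (II, III) × (A, B) has no saddle point. Let Player I play II with probability p; indifference gives 8p + 2(1−p) = 6(1−p), so p = 1/3.
Similarly Player II's optimal q on A is 1/2, and the value is 8·(1/2) + (0)·(1/2) = 4.

4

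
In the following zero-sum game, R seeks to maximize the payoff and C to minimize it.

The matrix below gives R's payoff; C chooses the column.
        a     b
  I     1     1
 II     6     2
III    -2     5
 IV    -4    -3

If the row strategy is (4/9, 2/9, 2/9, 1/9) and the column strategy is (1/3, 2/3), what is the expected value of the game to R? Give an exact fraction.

38/27

Against (1/3, 2/3), each row's expected payoff is I: 1; II: 10/3; III: 8/3; IV: -10/3.
Taking the (4/9, 2/9, 2/9, 1/9)-weighted average: (4/9)·(1) + (2/9)·(10/3) + (2/9)·(8/3) + (1/9)·(-10/3) = 38/27.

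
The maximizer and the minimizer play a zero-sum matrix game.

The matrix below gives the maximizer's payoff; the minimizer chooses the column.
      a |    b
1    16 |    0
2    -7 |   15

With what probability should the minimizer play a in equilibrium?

Row minima are 0 and -7, so the maximizer's maximin is 0; column maxima are 16 and 15, so the minimizer's minimax is 15. These differ, so the equilibrium is in mixed strategies.
Let the minimizer play a with probability q. The maximizer is indifferent when 16q = −7q + 15(1−q), giving q = 15/38.

15/38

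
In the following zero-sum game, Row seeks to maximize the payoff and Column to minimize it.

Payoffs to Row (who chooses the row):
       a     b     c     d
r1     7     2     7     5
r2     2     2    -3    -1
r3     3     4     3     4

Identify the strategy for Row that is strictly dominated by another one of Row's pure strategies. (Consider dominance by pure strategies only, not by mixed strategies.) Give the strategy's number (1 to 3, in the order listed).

Compare r2 with r3: 3 > 2, 4 > 2, 3 > -3, 4 > -1.
So r3 strictly dominates r2 for Row; r2 is strictly dominated.

2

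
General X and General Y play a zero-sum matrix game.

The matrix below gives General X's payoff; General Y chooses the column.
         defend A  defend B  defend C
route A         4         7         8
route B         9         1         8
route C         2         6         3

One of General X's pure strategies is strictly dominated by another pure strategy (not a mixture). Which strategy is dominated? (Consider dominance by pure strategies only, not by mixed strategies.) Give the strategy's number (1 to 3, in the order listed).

3

Compare route C with route A: 4 > 2, 7 > 6, 8 > 3.
So route A strictly dominates route C for General X; route C is strictly dominated.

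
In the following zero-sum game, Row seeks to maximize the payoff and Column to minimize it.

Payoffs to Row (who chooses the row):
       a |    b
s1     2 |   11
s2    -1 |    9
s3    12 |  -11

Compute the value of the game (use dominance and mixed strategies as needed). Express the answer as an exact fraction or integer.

Row s2 is strictly dominated by row s1, so Row never plays it.
The remaining 2×2 game on (s1, s3) × (a, b) has no saddle point. Let Row play s1 with probability p; indifference gives 2p + 12(1−p) = 11p − 11(1−p), so p = 23/32.
Similarly Column's optimal q on a is 11/16, and the value is 2·(11/16) + (11)·(5/16) = 77/16.

77/16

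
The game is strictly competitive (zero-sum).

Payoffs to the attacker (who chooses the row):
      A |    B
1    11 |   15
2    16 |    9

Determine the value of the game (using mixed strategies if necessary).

Row minima are 11 and 9, so the attacker's maximin is 11; column maxima are 16 and 15, so the defender's minimax is 15. These differ, so the equilibrium is in mixed strategies.
Let the attacker play 1 with probability p. The defender is indifferent when 11p + 16(1−p) = 15p + 9(1−p), giving p = 7/11.
Let the defender play A with probability q. The attacker is indifferent when 11q + 15(1−q) = 16q + 9(1−q), giving q = 6/11.
The value is 11·(6/11) + (15)·(5/11) = 141/11.

141/11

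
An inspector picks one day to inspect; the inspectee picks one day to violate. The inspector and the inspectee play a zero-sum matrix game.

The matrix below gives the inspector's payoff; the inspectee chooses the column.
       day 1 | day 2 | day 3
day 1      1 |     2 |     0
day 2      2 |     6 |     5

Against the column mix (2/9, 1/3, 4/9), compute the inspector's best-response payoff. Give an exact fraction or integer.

day 1: (1)·(2/9) + (2)·(1/3) + (0)·(4/9) = 8/9.
day 2: (2)·(2/9) + (6)·(1/3) + (5)·(4/9) = 14/3.
The best pure response is day 2 with expected payoff 14/3.

14/3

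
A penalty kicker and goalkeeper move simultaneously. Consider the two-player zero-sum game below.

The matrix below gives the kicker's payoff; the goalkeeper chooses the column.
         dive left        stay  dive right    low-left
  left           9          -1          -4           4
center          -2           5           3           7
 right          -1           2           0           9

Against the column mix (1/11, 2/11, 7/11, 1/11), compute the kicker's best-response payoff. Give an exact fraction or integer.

36/11

left: (9)·(1/11) + (-1)·(2/11) + (-4)·(7/11) + (4)·(1/11) = -17/11.
center: (-2)·(1/11) + (5)·(2/11) + (3)·(7/11) + (7)·(1/11) = 36/11.
right: (-1)·(1/11) + (2)·(2/11) + (0)·(7/11) + (9)·(1/11) = 12/11.
The best pure response is center with expected payoff 36/11.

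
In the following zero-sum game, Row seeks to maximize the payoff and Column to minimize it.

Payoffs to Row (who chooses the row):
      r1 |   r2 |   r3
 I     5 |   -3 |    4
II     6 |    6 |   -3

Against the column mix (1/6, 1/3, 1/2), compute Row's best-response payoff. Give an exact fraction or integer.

11/6

I: (5)·(1/6) + (-3)·(1/3) + (4)·(1/2) = 11/6.
II: (6)·(1/6) + (6)·(1/3) + (-3)·(1/2) = 3/2.
The best pure response is I with expected payoff 11/6.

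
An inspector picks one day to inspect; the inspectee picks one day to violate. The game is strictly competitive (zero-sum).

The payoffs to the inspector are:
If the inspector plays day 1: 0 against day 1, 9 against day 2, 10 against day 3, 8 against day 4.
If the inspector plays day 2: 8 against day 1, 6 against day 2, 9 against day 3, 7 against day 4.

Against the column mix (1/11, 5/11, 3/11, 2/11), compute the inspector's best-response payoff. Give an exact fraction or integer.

91/11

day 1: (0)·(1/11) + (9)·(5/11) + (10)·(3/11) + (8)·(2/11) = 91/11.
day 2: (8)·(1/11) + (6)·(5/11) + (9)·(3/11) + (7)·(2/11) = 79/11.
The best pure response is day 1 with expected payoff 91/11.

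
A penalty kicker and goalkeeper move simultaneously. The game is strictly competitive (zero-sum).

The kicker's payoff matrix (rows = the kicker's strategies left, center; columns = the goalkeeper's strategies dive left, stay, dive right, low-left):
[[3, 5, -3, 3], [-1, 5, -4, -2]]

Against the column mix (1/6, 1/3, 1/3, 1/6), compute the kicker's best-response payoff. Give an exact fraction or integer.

left: (3)·(1/6) + (5)·(1/3) + (-3)·(1/3) + (3)·(1/6) = 5/3.
center: (-1)·(1/6) + (5)·(1/3) + (-4)·(1/3) + (-2)·(1/6) = -1/6.
The best pure response is left with expected payoff 5/3.

5/3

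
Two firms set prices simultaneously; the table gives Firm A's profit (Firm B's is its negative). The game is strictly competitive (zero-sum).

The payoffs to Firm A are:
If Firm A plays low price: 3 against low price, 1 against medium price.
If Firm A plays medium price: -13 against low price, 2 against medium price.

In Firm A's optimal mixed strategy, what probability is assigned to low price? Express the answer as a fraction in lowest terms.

Row minima are 1 and -13, so Firm A's maximin is 1; column maxima are 3 and 2, so Firm B's minimax is 2. These differ, so the equilibrium is in mixed strategies.
Let Firm A play low price with probability p. Firm B is indifferent when 3p − 13(1−p) = p + 2(1−p), giving p = 15/17.

15/17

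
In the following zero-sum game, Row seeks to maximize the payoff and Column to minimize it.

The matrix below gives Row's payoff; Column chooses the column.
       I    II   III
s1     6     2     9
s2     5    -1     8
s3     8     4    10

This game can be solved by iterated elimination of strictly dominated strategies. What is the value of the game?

4

Row s1 is strictly dominated by row s3 (8>6, 4>2, 10>9); eliminate s1.
Column I is strictly dominated by II for Column (-1<5, 4<8); eliminate I.
Column III is strictly dominated by II for Column (-1<8, 4<10); eliminate III.
Row s2 is strictly dominated by row s3 (4>-1); eliminate s2.
Only (s3, II) remains, with payoff 4.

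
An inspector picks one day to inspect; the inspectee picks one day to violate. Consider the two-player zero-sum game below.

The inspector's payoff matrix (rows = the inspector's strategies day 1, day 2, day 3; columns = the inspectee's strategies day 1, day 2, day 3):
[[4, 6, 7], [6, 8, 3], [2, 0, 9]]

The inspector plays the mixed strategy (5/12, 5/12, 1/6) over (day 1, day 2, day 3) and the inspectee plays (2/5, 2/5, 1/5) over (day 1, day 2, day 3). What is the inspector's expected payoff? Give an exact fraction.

79/15

Against (2/5, 2/5, 1/5), each row's expected payoff is day 1: 27/5; day 2: 31/5; day 3: 13/5.
Taking the (5/12, 5/12, 1/6)-weighted average: (5/12)·(27/5) + (5/12)·(31/5) + (1/6)·(13/5) = 79/15.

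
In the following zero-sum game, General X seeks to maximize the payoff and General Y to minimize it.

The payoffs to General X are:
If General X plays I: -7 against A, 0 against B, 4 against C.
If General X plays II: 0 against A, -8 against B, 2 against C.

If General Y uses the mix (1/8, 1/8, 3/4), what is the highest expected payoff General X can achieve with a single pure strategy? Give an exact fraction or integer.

17/8

I: (-7)·(1/8) + (0)·(1/8) + (4)·(3/4) = 17/8.
II: (0)·(1/8) + (-8)·(1/8) + (2)·(3/4) = 1/2.
The best pure response is I with expected payoff 17/8.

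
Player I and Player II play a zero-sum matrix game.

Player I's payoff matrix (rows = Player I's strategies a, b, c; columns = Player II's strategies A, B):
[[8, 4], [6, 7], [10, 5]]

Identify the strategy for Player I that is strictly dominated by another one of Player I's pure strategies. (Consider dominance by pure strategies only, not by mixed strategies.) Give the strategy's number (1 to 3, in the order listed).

1

Compare a with c: 10 > 8, 5 > 4.
So c strictly dominates a for Player I; a is strictly dominated.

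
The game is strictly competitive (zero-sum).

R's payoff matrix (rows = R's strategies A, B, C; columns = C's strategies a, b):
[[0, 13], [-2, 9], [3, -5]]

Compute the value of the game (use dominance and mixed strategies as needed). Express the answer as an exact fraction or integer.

Row B is strictly dominated by row A, so R never plays it.
The remaining 2×2 game on (A, C) × (a, b) has no saddle point. Let R play A with probability p; indifference gives 3(1−p) = 13p − 5(1−p), so p = 8/21.
Similarly C's optimal q on a is 6/7, and the value is 0·(6/7) + (13)·(1/7) = 13/7.

13/7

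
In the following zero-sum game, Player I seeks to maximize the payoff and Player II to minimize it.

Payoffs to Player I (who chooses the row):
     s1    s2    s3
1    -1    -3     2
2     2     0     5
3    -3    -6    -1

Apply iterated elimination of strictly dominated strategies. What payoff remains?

Row 3 is strictly dominated by row 1 (-1>-3, -3>-6, 2>-1); eliminate 3.
Column s1 is strictly dominated by s2 for Player II (-3<-1, 0<2); eliminate s1.
Row 1 is strictly dominated by row 2 (0>-3, 5>2); eliminate 1.
Column s3 is strictly dominated by s2 for Player II (0<5); eliminate s3.
Only (2, s2) remains, with payoff 0.

0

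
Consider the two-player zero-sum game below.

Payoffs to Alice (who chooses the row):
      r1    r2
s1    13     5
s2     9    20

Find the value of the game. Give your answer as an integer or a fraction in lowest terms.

215/19

Row minima are 5 and 9, so Alice's maximin is 9; column maxima are 13 and 20, so Bob's minimax is 13. These differ, so the equilibrium is in mixed strategies.
Let Alice play s1 with probability p. Bob is indifferent when 13p + 9(1−p) = 5p + 20(1−p), giving p = 11/19.
Let Bob play r1 with probability q. Alice is indifferent when 13q + 5(1−q) = 9q + 20(1−q), giving q = 15/19.
The value is 13·(15/19) + (5)·(4/19) = 215/19.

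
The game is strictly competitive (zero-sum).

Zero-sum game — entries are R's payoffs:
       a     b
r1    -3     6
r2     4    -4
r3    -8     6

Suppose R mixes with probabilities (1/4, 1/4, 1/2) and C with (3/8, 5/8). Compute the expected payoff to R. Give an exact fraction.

Against (3/8, 5/8), each row's expected payoff is r1: 21/8; r2: -1; r3: 3/4.
Taking the (1/4, 1/4, 1/2)-weighted average: (1/4)·(21/8) + (1/4)·(-1) + (1/2)·(3/4) = 25/32.

25/32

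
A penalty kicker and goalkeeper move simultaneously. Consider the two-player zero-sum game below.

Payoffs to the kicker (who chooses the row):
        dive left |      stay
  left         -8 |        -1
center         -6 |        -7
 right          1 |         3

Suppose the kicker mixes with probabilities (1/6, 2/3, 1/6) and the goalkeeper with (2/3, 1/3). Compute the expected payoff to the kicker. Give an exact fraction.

-44/9

Against (2/3, 1/3), each row's expected payoff is left: -17/3; center: -19/3; right: 5/3.
Taking the (1/6, 2/3, 1/6)-weighted average: (1/6)·(-17/3) + (2/3)·(-19/3) + (1/6)·(5/3) = -44/9.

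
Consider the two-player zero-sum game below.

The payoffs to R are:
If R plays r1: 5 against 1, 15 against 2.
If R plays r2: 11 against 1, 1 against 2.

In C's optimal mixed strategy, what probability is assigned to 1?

Row minima are 5 and 1, so R's maximin is 5; column maxima are 11 and 15, so C's minimax is 11. These differ, so the equilibrium is in mixed strategies.
Let C play 1 with probability q. R is indifferent when 5q + 15(1−q) = 11q + (1−q), giving q = 7/10.

7/10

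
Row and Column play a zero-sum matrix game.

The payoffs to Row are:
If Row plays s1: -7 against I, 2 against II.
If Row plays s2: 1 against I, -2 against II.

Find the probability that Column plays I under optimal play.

1/3

Row minima are -7 and -2, so Row's maximin is -2; column maxima are 1 and 2, so Column's minimax is 1. These differ, so the equilibrium is in mixed strategies.
Let Column play I with probability q. Row is indifferent when −7q + 2(1−q) = q − 2(1−q), giving q = 1/3.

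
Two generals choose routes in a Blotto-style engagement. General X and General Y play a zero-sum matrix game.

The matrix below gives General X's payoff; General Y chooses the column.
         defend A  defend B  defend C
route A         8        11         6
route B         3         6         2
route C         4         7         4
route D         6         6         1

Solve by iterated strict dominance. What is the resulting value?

6

Row route D is strictly dominated by row route A (8>6, 11>6, 6>1); eliminate route D.
Row route C is strictly dominated by row route A (8>4, 11>7, 6>4); eliminate route C.
Column defend A is strictly dominated by defend C for General Y (6<8, 2<3); eliminate defend A.
Column defend B is strictly dominated by defend C for General Y (6<11, 2<6); eliminate defend B.
Row route B is strictly dominated by row route A (6>2); eliminate route B.
Only (route A, defend C) remains, with payoff 6.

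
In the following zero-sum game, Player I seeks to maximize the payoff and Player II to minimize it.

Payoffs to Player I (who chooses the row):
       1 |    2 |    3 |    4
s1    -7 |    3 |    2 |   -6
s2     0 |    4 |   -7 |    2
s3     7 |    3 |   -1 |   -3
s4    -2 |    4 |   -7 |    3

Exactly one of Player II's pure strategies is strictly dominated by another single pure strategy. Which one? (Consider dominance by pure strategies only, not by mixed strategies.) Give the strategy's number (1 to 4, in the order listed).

Player II prefers columns that give Player I less. Compare 2 with 3: 2 < 3, -7 < 4, -1 < 3, -7 < 4.
So 3 strictly dominates 2 for Player II; 2 is strictly dominated.

2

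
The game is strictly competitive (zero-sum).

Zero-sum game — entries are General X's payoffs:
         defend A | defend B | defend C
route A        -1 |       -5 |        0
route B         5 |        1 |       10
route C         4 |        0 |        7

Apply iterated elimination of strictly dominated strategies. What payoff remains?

Column defend C is strictly dominated by defend A for General Y (-1<0, 5<10, 4<7); eliminate defend C.
Row route C is strictly dominated by row route B (5>4, 1>0); eliminate route C.
Row route A is strictly dominated by row route B (5>-1, 1>-5); eliminate route A.
Column defend A is strictly dominated by defend B for General Y (1<5); eliminate defend A.
Only (route B, defend B) remains, with payoff 1.

1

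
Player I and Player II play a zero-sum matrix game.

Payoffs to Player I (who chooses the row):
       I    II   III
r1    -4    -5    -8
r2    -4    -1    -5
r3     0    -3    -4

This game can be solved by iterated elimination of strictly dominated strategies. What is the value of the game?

-4

Row r1 is strictly dominated by row r3 (0>-4, -3>-5, -4>-8); eliminate r1.
Column I is strictly dominated by III for Player II (-5<-4, -4<0); eliminate I.
Column II is strictly dominated by III for Player II (-5<-1, -4<-3); eliminate II.
Row r2 is strictly dominated by row r3 (-4>-5); eliminate r2.
Only (r3, III) remains, with payoff -4.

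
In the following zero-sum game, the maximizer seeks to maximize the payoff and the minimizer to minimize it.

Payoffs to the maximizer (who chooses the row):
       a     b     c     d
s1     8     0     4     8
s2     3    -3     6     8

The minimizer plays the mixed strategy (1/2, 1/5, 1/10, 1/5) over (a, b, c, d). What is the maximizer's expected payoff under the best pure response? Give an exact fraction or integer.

6

s1: (8)·(1/2) + (0)·(1/5) + (4)·(1/10) + (8)·(1/5) = 6.
s2: (3)·(1/2) + (-3)·(1/5) + (6)·(1/10) + (8)·(1/5) = 31/10.
The best pure response is s1 with expected payoff 6.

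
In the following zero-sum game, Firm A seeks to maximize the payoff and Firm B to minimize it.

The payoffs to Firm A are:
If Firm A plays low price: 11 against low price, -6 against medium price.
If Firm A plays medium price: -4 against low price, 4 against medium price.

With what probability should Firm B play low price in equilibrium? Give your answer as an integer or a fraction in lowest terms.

2/5

Row minima are -6 and -4, so Firm A's maximin is -4; column maxima are 11 and 4, so Firm B's minimax is 4. These differ, so the equilibrium is in mixed strategies.
Let Firm B play low price with probability q. Firm A is indifferent when 11q − 6(1−q) = −4q + 4(1−q), giving q = 2/5.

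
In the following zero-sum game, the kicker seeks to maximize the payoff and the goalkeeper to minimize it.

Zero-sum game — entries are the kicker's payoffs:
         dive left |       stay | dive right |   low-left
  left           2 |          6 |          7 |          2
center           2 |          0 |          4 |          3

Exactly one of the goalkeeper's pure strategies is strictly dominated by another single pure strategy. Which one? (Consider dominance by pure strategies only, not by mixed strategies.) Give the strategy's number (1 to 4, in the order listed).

The goalkeeper prefers columns that give the kicker less. Compare dive right with dive left: 2 < 7, 2 < 4.
So dive left strictly dominates dive right for the goalkeeper; dive right is strictly dominated.

3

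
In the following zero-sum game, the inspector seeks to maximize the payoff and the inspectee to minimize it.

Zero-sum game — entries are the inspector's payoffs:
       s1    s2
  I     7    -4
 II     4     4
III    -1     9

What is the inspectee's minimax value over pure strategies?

The worst case (largest entry) in each column is s1: 7, s2: 9.
The best (smallest) of these is 7.

7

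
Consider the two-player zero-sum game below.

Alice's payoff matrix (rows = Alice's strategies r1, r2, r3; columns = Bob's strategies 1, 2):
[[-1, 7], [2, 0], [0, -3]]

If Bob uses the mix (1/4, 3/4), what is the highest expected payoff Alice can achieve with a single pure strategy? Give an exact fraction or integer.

5

r1: (-1)·(1/4) + (7)·(3/4) = 5.
r2: (2)·(1/4) + (0)·(3/4) = 1/2.
r3: (0)·(1/4) + (-3)·(3/4) = -9/4.
The best pure response is r1 with expected payoff 5.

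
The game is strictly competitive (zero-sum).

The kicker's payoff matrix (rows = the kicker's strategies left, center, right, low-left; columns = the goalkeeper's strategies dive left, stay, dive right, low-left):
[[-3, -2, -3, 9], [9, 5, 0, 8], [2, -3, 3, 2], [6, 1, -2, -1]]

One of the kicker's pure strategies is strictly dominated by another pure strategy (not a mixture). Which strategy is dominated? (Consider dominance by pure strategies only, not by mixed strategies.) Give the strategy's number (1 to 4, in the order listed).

4

Compare low-left with center: 9 > 6, 5 > 1, 0 > -2, 8 > -1.
So center strictly dominates low-left for the kicker; low-left is strictly dominated.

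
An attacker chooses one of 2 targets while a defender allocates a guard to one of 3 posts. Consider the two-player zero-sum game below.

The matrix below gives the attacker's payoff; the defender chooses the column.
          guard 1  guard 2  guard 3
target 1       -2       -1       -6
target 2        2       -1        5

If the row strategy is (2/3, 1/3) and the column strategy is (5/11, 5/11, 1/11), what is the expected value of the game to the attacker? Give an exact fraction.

Against (5/11, 5/11, 1/11), each row's expected payoff is target 1: -21/11; target 2: 10/11.
Taking the (2/3, 1/3)-weighted average: (2/3)·(-21/11) + (1/3)·(10/11) = -32/33.

-32/33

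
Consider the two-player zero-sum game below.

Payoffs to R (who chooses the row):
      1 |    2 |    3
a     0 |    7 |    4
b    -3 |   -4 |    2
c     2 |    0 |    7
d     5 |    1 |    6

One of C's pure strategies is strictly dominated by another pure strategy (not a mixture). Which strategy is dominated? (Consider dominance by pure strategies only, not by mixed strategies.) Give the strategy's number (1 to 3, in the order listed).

3

C prefers columns that give R less. Compare 3 with 1: 0 < 4, -3 < 2, 2 < 7, 5 < 6.
So 1 strictly dominates 3 for C; 3 is strictly dominated.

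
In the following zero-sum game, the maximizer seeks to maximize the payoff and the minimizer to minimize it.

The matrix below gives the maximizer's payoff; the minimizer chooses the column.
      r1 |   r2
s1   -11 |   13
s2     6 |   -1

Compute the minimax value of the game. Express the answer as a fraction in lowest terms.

67/31

Row minima are -11 and -1, so the maximizer's maximin is -1; column maxima are 6 and 13, so the minimizer's minimax is 6. These differ, so the equilibrium is in mixed strategies.
Let the maximizer play s1 with probability p. The minimizer is indifferent when −11p + 6(1−p) = 13p − (1−p), giving p = 7/31.
Let the minimizer play r1 with probability q. The maximizer is indifferent when −11q + 13(1−q) = 6q − (1−q), giving q = 14/31.
The value is -11·(14/31) + (13)·(17/31) = 67/31.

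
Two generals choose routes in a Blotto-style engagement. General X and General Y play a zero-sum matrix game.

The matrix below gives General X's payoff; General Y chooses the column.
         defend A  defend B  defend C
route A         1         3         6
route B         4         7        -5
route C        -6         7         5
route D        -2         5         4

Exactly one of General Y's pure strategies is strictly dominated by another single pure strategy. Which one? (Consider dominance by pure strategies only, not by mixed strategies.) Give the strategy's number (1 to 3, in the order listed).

2

General Y prefers columns that give General X less. Compare defend B with defend A: 1 < 3, 4 < 7, -6 < 7, -2 < 5.
So defend A strictly dominates defend B for General Y; defend B is strictly dominated.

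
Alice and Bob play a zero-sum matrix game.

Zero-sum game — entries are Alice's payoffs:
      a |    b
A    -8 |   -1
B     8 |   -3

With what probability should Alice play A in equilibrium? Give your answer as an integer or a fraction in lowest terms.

Row minima are -8 and -3, so Alice's maximin is -3; column maxima are 8 and -1, so Bob's minimax is -1. These differ, so the equilibrium is in mixed strategies.
Let Alice play A with probability p. Bob is indifferent when −8p + 8(1−p) = −p − 3(1−p), giving p = 11/18.

11/18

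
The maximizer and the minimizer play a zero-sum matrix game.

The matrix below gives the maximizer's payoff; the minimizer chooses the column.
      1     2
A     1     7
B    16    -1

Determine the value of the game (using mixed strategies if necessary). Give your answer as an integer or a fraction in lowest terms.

113/23

Row minima are 1 and -1, so the maximizer's maximin is 1; column maxima are 16 and 7, so the minimizer's minimax is 7. These differ, so the equilibrium is in mixed strategies.
Let the maximizer play A with probability p. The minimizer is indifferent when p + 16(1−p) = 7p − (1−p), giving p = 17/23.
Let the minimizer play 1 with probability q. The maximizer is indifferent when q + 7(1−q) = 16q − (1−q), giving q = 8/23.
The value is 1·(8/23) + (7)·(15/23) = 113/23.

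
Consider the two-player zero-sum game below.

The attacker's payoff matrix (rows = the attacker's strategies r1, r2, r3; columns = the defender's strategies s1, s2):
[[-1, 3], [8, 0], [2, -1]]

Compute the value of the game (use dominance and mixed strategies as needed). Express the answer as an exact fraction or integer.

2

Row r3 is strictly dominated by row r2, so the attacker never plays it.
The remaining 2×2 game on (r1, r2) × (s1, s2) has no saddle point. Let the attacker play r1 with probability p; indifference gives −p + 8(1−p) = 3p, so p = 2/3.
Similarly the defender's optimal q on s1 is 1/4, and the value is -1·(1/4) + (3)·(3/4) = 2.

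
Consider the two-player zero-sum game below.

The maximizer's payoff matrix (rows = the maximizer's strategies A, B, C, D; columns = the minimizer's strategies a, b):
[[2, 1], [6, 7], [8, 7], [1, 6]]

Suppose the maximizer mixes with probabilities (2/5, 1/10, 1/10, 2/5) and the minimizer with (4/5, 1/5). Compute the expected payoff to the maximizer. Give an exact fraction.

Against (4/5, 1/5), each row's expected payoff is A: 9/5; B: 31/5; C: 39/5; D: 2.
Taking the (2/5, 1/10, 1/10, 2/5)-weighted average: (2/5)·(9/5) + (1/10)·(31/5) + (1/10)·(39/5) + (2/5)·(2) = 73/25.

73/25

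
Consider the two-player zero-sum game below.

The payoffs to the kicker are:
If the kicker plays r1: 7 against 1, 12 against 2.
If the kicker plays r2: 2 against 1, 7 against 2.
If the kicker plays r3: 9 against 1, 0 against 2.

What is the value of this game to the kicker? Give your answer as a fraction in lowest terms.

54/7

Row r2 is strictly dominated by row r1, so the kicker never plays it.
The remaining 2×2 game on (r1, r3) × (1, 2) has no saddle point. Let the kicker play r1 with probability p; indifference gives 7p + 9(1−p) = 12p, so p = 9/14.
Similarly the goalkeeper's optimal q on 1 is 6/7, and the value is 7·(6/7) + (12)·(1/7) = 54/7.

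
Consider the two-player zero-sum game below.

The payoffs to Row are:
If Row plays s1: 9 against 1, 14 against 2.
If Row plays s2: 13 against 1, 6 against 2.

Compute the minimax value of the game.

32/3

Row minima are 9 and 6, so Row's maximin is 9; column maxima are 13 and 14, so Column's minimax is 13. These differ, so the equilibrium is in mixed strategies.
Let Row play s1 with probability p. Column is indifferent when 9p + 13(1−p) = 14p + 6(1−p), giving p = 7/12.
Let Column play 1 with probability q. Row is indifferent when 9q + 14(1−q) = 13q + 6(1−q), giving q = 2/3.
The value is 9·(2/3) + (14)·(1/3) = 32/3.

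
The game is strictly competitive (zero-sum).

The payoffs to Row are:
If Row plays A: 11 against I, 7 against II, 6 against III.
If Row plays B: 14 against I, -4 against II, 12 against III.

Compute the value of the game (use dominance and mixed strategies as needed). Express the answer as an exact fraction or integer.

108/17

Column I is strictly dominated by III for Column (it gives Row more in every row).
The remaining 2×2 game on (A, B) × (II, III) has no saddle point. Let Row play A with probability p; indifference gives 7p − 4(1−p) = 6p + 12(1−p), so p = 16/17.
Similarly Column's optimal q on II is 6/17, and the value is 7·(6/17) + (6)·(11/17) = 108/17.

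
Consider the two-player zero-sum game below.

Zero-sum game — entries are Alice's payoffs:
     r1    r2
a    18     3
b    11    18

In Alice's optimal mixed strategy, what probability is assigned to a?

7/22

Row minima are 3 and 11, so Alice's maximin is 11; column maxima are 18 and 18, so Bob's minimax is 18. These differ, so the equilibrium is in mixed strategies.
Let Alice play a with probability p. Bob is indifferent when 18p + 11(1−p) = 3p + 18(1−p), giving p = 7/22.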